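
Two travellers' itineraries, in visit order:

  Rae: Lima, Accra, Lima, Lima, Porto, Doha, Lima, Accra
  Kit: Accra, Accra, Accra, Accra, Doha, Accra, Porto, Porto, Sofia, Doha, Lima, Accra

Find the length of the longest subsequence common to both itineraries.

Match Accra [2,6] → Porto [5,8] → Doha [6,10] → Lima [7,11] → Accra [8,12] — 5 stops in the same relative order in both. The LCS DP gives dp[8][12] = 5, so this is optimal.

5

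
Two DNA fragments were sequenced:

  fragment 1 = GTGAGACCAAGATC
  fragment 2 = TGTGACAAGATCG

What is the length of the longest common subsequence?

Taking G (fragment 1 #1, fragment 2 #2) → T (fragment 1 #2, fragment 2 #3) → G (fragment 1 #5, fragment 2 #4) → A (fragment 1 #6, fragment 2 #5) → C (fragment 1 #8, fragment 2 #6) → A (fragment 1 #9, fragment 2 #7) → A (fragment 1 #10, fragment 2 #8) → G (fragment 1 #11, fragment 2 #9) → A (fragment 1 #12, fragment 2 #10) → T (fragment 1 #13, fragment 2 #11) → C (fragment 1 #14, fragment 2 #12) gives a common subsequence of length 11. Since dp[14][13] = 11, nothing longer is possible.

11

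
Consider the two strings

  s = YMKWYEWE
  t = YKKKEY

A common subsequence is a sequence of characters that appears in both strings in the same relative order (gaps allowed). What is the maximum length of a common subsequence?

3

One common subsequence of length 3: Y at s[1]=t[1] → K at s[3]=t[4] → Y at s[5]=t[6], and the DP table's final entry dp[8][6] is also 3, so no common subsequence is longer.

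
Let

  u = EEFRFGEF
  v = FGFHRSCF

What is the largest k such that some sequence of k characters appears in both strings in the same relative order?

One common subsequence of length 3: F at u[3]=v[3] → R at u[4]=v[5] → F at u[8]=v[8]. The LCS DP gives dp[8][8] = 3, so this is optimal.

3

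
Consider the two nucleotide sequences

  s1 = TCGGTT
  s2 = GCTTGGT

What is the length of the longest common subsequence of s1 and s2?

Match T (s1 #1, s2 #4) → G (s1 #3, s2 #5) → G (s1 #4, s2 #6) → T (s1 #6, s2 #7) — 4 bases in the same relative order in both. Since dp[6][7] = 4, nothing longer is possible.

4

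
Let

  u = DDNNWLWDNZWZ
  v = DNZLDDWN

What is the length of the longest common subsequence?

Taking D (u #2, v #1), then N (u #3, v #2), then L (u #6, v #4), then W (u #7, v #7), then N (u #9, v #8) gives a common subsequence of length 5, and the DP table's final entry dp[12][8] is also 5, so no common subsequence is longer.

5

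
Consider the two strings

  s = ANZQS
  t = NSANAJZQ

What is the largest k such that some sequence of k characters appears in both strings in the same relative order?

Let dp[i][j] be the LCS length of the first i characters of s and the first j characters of t. dp[i][j] = dp[i-1][j-1]+1 when the i-th and j-th characters match, else max(dp[i-1][j], dp[i][j-1]).
    ·  N  S  A  N  A  J  Z  Q
 ·  0  0  0  0  0  0  0  0  0
 A  0  0  0  1  1  1  1  1  1
 N  0  1  1  1  2  2  2  2  2
 Z  0  1  1  1  2  2  2  3  3
 Q  0  1  1  1  2  2  2  3  4
 S  0  1  2  2  2  2  2  3  4
dp[5][8] = 4. One LCS (by backtracking along matches): ANZQ.

4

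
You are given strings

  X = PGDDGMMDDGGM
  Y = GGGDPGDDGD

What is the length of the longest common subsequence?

6

Pick P (X #1, Y #5), G (X #2, Y #6), D (X #3, Y #7), D (X #4, Y #8), G (X #5, Y #9), D (X #9, Y #10); all 6 characters appear in both, in order. The LCS DP gives dp[12][10] = 6, so this is optimal.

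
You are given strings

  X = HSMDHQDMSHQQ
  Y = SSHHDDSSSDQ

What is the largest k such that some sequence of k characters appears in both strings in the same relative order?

5

Let dp[i][j] be the LCS length of the first i characters of X and the first j characters of Y. dp[i][j] = dp[i-1][j-1]+1 when the i-th and j-th characters match, else max(dp[i-1][j], dp[i][j-1]).
    ·  S  S  H  H  D  D  S  S  S  D  Q
 ·  0  0  0  0  0  0  0  0  0  0  0  0
 H  0  0  0  1  1  1  1  1  1  1  1  1
 S  0  1  1  1  1  1  1  2  2  2  2  2
 M  0  1  1  1  1  1  1  2  2  2  2  2
 D  0  1  1  1  1  2  2  2  2  2  3  3
 H  0  1  1  2  2  2  2  2  2  2  3  3
 Q  0  1  1  2  2  2  2  2  2  2  3  4
 D  0  1  1  2  2  3  3  3  3  3  3  4
 M  0  1  1  2  2  3  3  3  3  3  3  4
 S  0  1  2  2  2  3  3  4  4  4  4  4
 H  0  1  2  3  3  3  3  4  4  4  4  4
 Q  0  1  2  3  3  3  3  4  4  4  4  5
 Q  0  1  2  3  3  3  3  4  4  4  4  5
dp[12][11] = 5. One LCS (by backtracking along matches): HDDSQ.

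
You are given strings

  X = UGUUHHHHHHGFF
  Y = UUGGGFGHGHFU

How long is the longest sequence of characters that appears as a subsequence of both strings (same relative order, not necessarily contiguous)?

5

Pick U at X[1]=Y[2], then G at X[2]=Y[7], then H at X[5]=Y[8], then H at X[10]=Y[10], then F at X[12]=Y[11]; all 5 characters appear in both, in order. dp[13][12] = 5 confirms this is the maximum.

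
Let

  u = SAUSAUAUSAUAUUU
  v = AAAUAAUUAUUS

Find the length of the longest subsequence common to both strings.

9

Taking A (u #2, v #3), then U (u #3, v #4), then A (u #5, v #5), then A (u #7, v #6), then U (u #8, v #7), then U (u #11, v #8), then A (u #12, v #9), then U (u #13, v #10), then U (u #14, v #11) gives a common subsequence of length 9. The LCS DP gives dp[15][12] = 9, so this is optimal.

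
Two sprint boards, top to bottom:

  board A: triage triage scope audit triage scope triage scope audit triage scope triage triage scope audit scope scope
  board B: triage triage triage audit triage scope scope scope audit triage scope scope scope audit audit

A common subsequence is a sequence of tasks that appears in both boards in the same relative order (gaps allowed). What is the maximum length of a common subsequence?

One common subsequence of length 11: triage (board A #1, board B #2), then triage (board A #2, board B #3), then audit (board A #4, board B #4), then triage (board A #5, board B #5), then scope (board A #6, board B #7), then scope (board A #8, board B #8), then audit (board A #9, board B #9), then triage (board A #10, board B #10), then scope (board A #11, board B #12), then scope (board A #14, board B #13), then audit (board A #15, board B #15). The LCS DP gives dp[17][15] = 11, so this is optimal.

11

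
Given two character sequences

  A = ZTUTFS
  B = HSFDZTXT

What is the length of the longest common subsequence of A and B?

Pick Z (A #1, B #5), then T (A #2, B #6), then T (A #4, B #8); all 3 characters appear in both, in order. The LCS DP gives dp[6][8] = 3, so this is optimal.

3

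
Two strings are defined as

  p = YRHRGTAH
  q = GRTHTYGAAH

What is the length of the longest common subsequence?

Pick R at p[2]=q[2], H at p[3]=q[4], G at p[5]=q[7], A at p[7]=q[9], H at p[8]=q[10]; all 5 characters appear in both, in order, and the DP table's final entry dp[8][10] is also 5, so no common subsequence is longer.

5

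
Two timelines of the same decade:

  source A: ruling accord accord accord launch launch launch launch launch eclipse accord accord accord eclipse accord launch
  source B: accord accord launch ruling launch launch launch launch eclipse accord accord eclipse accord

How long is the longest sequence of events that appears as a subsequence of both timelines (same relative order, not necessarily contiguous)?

12

Taking accord [3,1]; then accord [4,2]; then launch [5,3]; then launch [6,5]; then launch [7,6]; then launch [8,7]; then launch [9,8]; then eclipse [10,9]; then accord [12,10]; then accord [13,11]; then eclipse [14,12]; then accord [15,13] gives a common subsequence of length 12. dp[16][13] = 12 confirms this is the maximum.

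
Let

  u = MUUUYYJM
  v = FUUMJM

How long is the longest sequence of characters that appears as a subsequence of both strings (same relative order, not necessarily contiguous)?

Let dp[i][j] be the LCS length of the first i characters of u and the first j characters of v. dp[i][j] = dp[i-1][j-1]+1 when the i-th and j-th characters match, else max(dp[i-1][j], dp[i][j-1]).
    ·  F  U  U  M  J  M
 ·  0  0  0  0  0  0  0
 M  0  0  0  0  1  1  1
 U  0  0  1  1  1  1  1
 U  0  0  1  2  2  2  2
 U  0  0  1  2  2  2  2
 Y  0  0  1  2  2  2  2
 Y  0  0  1  2  2  2  2
 J  0  0  1  2  2  3  3
 M  0  0  1  2  3  3  4
dp[8][6] = 4. One LCS (by backtracking along matches): UUJM.

4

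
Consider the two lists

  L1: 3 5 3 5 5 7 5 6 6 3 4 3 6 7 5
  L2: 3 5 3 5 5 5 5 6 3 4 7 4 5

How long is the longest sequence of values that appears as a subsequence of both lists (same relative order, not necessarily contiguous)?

One common subsequence of length 11: 3 at L1[1]=L2[1] → 5 at L1[2]=L2[2] → 3 at L1[3]=L2[3] → 5 at L1[4]=L2[5] → 5 at L1[5]=L2[6] → 5 at L1[7]=L2[7] → 6 at L1[9]=L2[8] → 3 at L1[10]=L2[9] → 4 at L1[11]=L2[10] → 7 at L1[14]=L2[11] → 5 at L1[15]=L2[13]. Since dp[15][13] = 11, nothing longer is possible.

11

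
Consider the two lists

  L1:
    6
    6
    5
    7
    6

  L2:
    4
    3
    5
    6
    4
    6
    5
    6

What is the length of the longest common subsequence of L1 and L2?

4

Let dp[i][j] be the LCS length of the first i values of L1 and the first j values of L2. dp[i][j] = dp[i-1][j-1]+1 when the i-th and j-th values match, else max(dp[i-1][j], dp[i][j-1]).
    ·  4  3  5  6  4  6  5  6
 ·  0  0  0  0  0  0  0  0  0
 6  0  0  0  0  1  1  1  1  1
 6  0  0  0  0  1  1  2  2  2
 5  0  0  0  1  1  1  2  3  3
 7  0  0  0  1  1  1  2  3  3
 6  0  0  0  1  2  2  2  3  4
dp[5][8] = 4. One LCS (by backtracking along matches): 6, 6, 5, 6.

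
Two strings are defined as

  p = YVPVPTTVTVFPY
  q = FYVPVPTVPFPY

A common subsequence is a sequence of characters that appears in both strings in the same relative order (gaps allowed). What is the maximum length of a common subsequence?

Match Y [1,2] → V [2,3] → P [3,4] → V [4,5] → P [5,6] → T [7,7] → V [8,8] → F [11,10] → P [12,11] → Y [13,12] — 10 characters in the same relative order in both, and the DP table's final entry dp[13][12] is also 10, so no common subsequence is longer.

10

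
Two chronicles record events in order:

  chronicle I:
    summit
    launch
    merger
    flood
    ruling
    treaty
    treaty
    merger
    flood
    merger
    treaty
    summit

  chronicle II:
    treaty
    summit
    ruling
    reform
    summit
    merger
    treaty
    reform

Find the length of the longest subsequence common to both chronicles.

4

Pick summit (chronicle I #1, chronicle II #2); then ruling (chronicle I #5, chronicle II #3); then merger (chronicle I #10, chronicle II #6); then treaty (chronicle I #11, chronicle II #7); all 4 events appear in both, in order. Since dp[12][8] = 4, nothing longer is possible.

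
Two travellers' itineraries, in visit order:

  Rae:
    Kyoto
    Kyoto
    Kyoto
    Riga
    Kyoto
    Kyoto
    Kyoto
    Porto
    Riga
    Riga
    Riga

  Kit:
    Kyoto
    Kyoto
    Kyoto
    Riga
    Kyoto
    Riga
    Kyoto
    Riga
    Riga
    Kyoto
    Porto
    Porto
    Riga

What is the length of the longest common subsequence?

9

Pick Kyoto at Rae[1]=Kit[1], Kyoto at Rae[2]=Kit[2], Kyoto at Rae[3]=Kit[3], Riga at Rae[4]=Kit[4], Kyoto at Rae[5]=Kit[5], Kyoto at Rae[6]=Kit[7], Kyoto at Rae[7]=Kit[10], Porto at Rae[8]=Kit[12], Riga at Rae[11]=Kit[13]; all 9 stops appear in both, in order. The LCS DP gives dp[11][13] = 9, so this is optimal.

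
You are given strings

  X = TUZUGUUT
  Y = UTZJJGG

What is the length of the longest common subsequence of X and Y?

3

Let dp[i][j] be the LCS length of the first i characters of X and the first j characters of Y. dp[i][j] = dp[i-1][j-1]+1 when the i-th and j-th characters match, else max(dp[i-1][j], dp[i][j-1]).
    ·  U  T  Z  J  J  G  G
 ·  0  0  0  0  0  0  0  0
 T  0  0  1  1  1  1  1  1
 U  0  1  1  1  1  1  1  1
 Z  0  1  1  2  2  2  2  2
 U  0  1  1  2  2  2  2  2
 G  0  1  1  2  2  2  3  3
 U  0  1  1  2  2  2  3  3
 U  0  1  1  2  2  2  3  3
 T  0  1  2  2  2  2  3  3
dp[8][7] = 3. One LCS (by backtracking along matches): TZG.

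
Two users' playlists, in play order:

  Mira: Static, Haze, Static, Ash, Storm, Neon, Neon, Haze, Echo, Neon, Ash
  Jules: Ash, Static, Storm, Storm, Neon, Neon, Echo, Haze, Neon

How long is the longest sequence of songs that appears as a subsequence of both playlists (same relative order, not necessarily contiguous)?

6

One common subsequence of length 6: Static at Mira[1]=Jules[2], then Storm at Mira[5]=Jules[4], then Neon at Mira[6]=Jules[5], then Neon at Mira[7]=Jules[6], then Haze at Mira[8]=Jules[8], then Neon at Mira[10]=Jules[9]. dp[11][9] = 6 confirms this is the maximum.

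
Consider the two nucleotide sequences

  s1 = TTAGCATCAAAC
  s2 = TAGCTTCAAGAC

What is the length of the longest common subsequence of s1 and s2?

10

Match T [2,1], A [3,2], G [4,3], C [5,4], T [7,6], C [8,7], A [9,8], A [10,9], A [11,11], C [12,12] — 10 bases in the same relative order in both, and the DP table's final entry dp[12][12] is also 10, so no common subsequence is longer.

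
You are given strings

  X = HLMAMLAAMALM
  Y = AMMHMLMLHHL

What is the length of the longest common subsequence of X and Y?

5

Match H at X[1]=Y[4], then L at X[2]=Y[6], then M at X[5]=Y[7], then L at X[6]=Y[8], then L at X[11]=Y[11] — 5 characters in the same relative order in both, and the DP table's final entry dp[12][11] is also 5, so no common subsequence is longer.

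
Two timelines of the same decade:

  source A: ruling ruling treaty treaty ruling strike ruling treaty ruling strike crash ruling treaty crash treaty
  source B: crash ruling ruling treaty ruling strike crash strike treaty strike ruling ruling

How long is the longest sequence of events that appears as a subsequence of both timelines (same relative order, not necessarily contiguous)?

One common subsequence of length 8: ruling at source A[1]=source B[2] → ruling at source A[2]=source B[3] → treaty at source A[4]=source B[4] → ruling at source A[5]=source B[5] → strike at source A[6]=source B[8] → treaty at source A[8]=source B[9] → ruling at source A[9]=source B[11] → ruling at source A[12]=source B[12]. The LCS DP gives dp[15][12] = 8, so this is optimal.

8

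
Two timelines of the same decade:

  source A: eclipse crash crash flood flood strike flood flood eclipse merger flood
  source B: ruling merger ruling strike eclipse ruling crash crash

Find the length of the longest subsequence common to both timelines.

Match eclipse [1,5] → crash [2,7] → crash [3,8] — 3 events in the same relative order in both. The LCS DP gives dp[11][8] = 3, so this is optimal.

3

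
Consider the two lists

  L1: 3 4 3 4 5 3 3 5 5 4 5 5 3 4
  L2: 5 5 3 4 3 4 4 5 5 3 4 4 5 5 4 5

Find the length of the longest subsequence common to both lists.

Match 3 [1,3]; then 4 [2,4]; then 3 [3,5]; then 4 [4,7]; then 5 [5,9]; then 3 [6,10]; then 5 [8,13]; then 5 [9,14]; then 4 [10,15]; then 5 [12,16] — 10 values in the same relative order in both, and the DP table's final entry dp[14][16] is also 10, so no common subsequence is longer.

10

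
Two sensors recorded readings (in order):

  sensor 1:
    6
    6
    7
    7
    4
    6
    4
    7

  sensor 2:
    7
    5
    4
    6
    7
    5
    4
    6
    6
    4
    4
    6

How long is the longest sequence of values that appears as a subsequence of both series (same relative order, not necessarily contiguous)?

One common subsequence of length 5: 6 [2,4], then 7 [3,5], then 4 [5,7], then 6 [6,9], then 4 [7,11], and the DP table's final entry dp[8][12] is also 5, so no common subsequence is longer.

5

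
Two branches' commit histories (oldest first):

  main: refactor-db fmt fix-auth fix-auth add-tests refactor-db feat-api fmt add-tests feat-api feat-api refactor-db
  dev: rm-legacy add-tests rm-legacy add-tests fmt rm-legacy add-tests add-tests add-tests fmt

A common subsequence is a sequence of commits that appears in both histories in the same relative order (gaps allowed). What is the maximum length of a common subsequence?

3

Pick fmt [2,5], add-tests [5,9], fmt [8,10]; all 3 commits appear in both, in order. Since dp[12][10] = 3, nothing longer is possible.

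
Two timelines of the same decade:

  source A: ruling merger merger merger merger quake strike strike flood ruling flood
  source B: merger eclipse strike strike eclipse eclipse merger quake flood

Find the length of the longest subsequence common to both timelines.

One common subsequence of length 4: merger (source A #2, source B #1), merger (source A #5, source B #7), quake (source A #6, source B #8), flood (source A #11, source B #9). The LCS DP gives dp[11][9] = 4, so this is optimal.

4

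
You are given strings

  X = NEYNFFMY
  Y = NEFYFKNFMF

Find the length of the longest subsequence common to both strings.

6

One common subsequence of length 6: N [1,1]; then E [2,2]; then Y [3,4]; then N [4,7]; then F [5,8]; then F [6,10]. dp[8][10] = 6 confirms this is the maximum.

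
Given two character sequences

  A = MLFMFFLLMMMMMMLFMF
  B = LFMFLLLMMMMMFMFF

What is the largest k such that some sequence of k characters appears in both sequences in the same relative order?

Pick L (A #2, B #1); then F (A #3, B #2); then M (A #4, B #3); then F (A #5, B #4); then L (A #7, B #6); then L (A #8, B #7); then M (A #9, B #8); then M (A #10, B #9); then M (A #11, B #10); then M (A #12, B #11); then M (A #13, B #12); then M (A #14, B #14); then F (A #16, B #15); then F (A #18, B #16); all 14 characters appear in both, in order. Since dp[18][16] = 14, nothing longer is possible.

14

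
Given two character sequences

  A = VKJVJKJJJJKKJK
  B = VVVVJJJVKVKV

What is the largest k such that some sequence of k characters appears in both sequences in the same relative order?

7

Taking V at A[1]=B[3]; then V at A[4]=B[4]; then J at A[5]=B[5]; then J at A[7]=B[6]; then J at A[8]=B[7]; then K at A[11]=B[9]; then K at A[12]=B[11] gives a common subsequence of length 7. Since dp[14][12] = 7, nothing longer is possible.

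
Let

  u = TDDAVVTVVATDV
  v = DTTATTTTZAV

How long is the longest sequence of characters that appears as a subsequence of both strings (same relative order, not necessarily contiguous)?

5

Match T [1,3] → A [4,4] → T [7,8] → A [10,10] → V [13,11] — 5 characters in the same relative order in both, and the DP table's final entry dp[13][11] is also 5, so no common subsequence is longer.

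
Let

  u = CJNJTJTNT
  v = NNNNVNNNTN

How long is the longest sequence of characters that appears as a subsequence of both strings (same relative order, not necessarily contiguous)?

Pick N at u[3]=v[8], T at u[7]=v[9], N at u[8]=v[10]; all 3 characters appear in both, in order. dp[9][10] = 3 confirms this is the maximum.

3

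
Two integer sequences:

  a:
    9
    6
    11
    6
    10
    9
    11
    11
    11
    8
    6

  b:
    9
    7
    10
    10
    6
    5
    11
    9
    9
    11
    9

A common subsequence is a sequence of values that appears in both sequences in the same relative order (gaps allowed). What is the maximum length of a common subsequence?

Match 9 [1,1] → 6 [2,5] → 11 [3,7] → 9 [6,9] → 11 [7,10] — 5 values in the same relative order in both. The LCS DP gives dp[11][11] = 5, so this is optimal.

5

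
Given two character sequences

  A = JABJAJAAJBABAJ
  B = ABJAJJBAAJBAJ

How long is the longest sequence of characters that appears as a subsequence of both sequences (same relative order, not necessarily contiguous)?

Pick A (A #2, B #1); then B (A #3, B #2); then J (A #4, B #3); then A (A #5, B #4); then J (A #6, B #6); then A (A #7, B #8); then A (A #8, B #9); then J (A #9, B #10); then B (A #12, B #11); then A (A #13, B #12); then J (A #14, B #13); all 11 characters appear in both, in order, and the DP table's final entry dp[14][13] is also 11, so no common subsequence is longer.

11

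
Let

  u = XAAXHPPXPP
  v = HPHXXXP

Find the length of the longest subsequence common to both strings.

4

Taking X (u #1, v #4), X (u #4, v #5), X (u #8, v #6), P (u #10, v #7) gives a common subsequence of length 4. The LCS DP gives dp[10][7] = 4, so this is optimal.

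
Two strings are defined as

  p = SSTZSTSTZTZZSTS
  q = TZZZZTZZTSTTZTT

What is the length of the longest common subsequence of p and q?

8

One common subsequence of length 8: T [3,6], then Z [4,8], then S [5,10], then T [6,11], then T [8,12], then Z [9,13], then T [10,14], then T [14,15], and the DP table's final entry dp[15][15] is also 8, so no common subsequence is longer.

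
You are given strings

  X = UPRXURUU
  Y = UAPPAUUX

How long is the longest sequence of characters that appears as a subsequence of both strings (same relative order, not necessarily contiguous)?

Let dp[i][j] be the LCS length of the first i characters of X and the first j characters of Y. dp[i][j] = dp[i-1][j-1]+1 when the i-th and j-th characters match, else max(dp[i-1][j], dp[i][j-1]).
    ·  U  A  P  P  A  U  U  X
 ·  0  0  0  0  0  0  0  0  0
 U  0  1  1  1  1  1  1  1  1
 P  0  1  1  2  2  2  2  2  2
 R  0  1  1  2  2  2  2  2  2
 X  0  1  1  2  2  2  2  2  3
 U  0  1  1  2  2  2  3  3  3
 R  0  1  1  2  2  2  3  3  3
 U  0  1  1  2  2  2  3  4  4
 U  0  1  1  2  2  2  3  4  4
dp[8][8] = 4. One LCS (by backtracking along matches): UPUU.

4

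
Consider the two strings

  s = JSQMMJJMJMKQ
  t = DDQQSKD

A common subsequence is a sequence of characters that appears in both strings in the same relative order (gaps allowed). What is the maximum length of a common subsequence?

2

Pick S (s #2, t #5), then K (s #11, t #6); all 2 characters appear in both, in order. The LCS DP gives dp[12][7] = 2, so this is optimal.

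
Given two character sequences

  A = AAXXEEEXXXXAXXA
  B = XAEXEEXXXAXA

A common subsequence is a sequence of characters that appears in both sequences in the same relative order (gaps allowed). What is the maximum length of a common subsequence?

Pick A [1,2], then X [4,4], then E [6,5], then E [7,6], then X [9,7], then X [10,8], then X [11,9], then A [12,10], then X [14,11], then A [15,12]; all 10 characters appear in both, in order. dp[15][12] = 10 confirms this is the maximum.

10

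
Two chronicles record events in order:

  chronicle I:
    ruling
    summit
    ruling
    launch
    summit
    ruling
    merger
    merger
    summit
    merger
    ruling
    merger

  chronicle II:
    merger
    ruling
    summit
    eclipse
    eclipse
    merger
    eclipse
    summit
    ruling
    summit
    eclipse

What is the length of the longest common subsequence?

One common subsequence of length 5: ruling [1,2], summit [2,3], summit [5,8], ruling [6,9], summit [9,10]. The LCS DP gives dp[12][11] = 5, so this is optimal.

5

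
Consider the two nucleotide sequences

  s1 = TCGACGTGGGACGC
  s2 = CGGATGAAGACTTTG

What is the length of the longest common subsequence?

9

Pick C [2,1], then G [3,3], then A [4,4], then T [7,5], then G [8,6], then G [10,9], then A [11,10], then C [12,11], then G [13,15]; all 9 bases appear in both, in order. The LCS DP gives dp[14][15] = 9, so this is optimal.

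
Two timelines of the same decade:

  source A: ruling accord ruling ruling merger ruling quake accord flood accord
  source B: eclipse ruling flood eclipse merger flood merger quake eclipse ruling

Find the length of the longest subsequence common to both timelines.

3

Match ruling (source A #1, source B #2); then merger (source A #5, source B #7); then ruling (source A #6, source B #10) — 3 events in the same relative order in both. The LCS DP gives dp[10][10] = 3, so this is optimal.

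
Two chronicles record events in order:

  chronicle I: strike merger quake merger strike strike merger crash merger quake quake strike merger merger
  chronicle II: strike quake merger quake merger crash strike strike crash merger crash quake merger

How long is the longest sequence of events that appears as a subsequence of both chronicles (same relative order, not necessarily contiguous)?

Taking strike [1,1]; then merger [2,3]; then quake [3,4]; then merger [4,5]; then strike [5,7]; then strike [6,8]; then merger [7,10]; then crash [8,11]; then quake [11,12]; then merger [14,13] gives a common subsequence of length 10, and the DP table's final entry dp[14][13] is also 10, so no common subsequence is longer.

10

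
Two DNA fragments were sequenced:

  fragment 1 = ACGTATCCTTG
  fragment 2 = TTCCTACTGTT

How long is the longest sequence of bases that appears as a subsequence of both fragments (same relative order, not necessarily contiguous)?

7

One common subsequence of length 7: T at fragment 1[4]=fragment 2[1]; then T at fragment 1[6]=fragment 2[2]; then C at fragment 1[7]=fragment 2[3]; then C at fragment 1[8]=fragment 2[4]; then T at fragment 1[9]=fragment 2[5]; then T at fragment 1[10]=fragment 2[8]; then G at fragment 1[11]=fragment 2[9]. dp[11][11] = 7 confirms this is the maximum.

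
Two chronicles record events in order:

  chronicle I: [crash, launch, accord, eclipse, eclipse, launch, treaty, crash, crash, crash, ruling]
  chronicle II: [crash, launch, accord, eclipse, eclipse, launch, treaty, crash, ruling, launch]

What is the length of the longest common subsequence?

Match crash [1,1] → launch [2,2] → accord [3,3] → eclipse [4,4] → eclipse [5,5] → launch [6,6] → treaty [7,7] → crash [10,8] → ruling [11,9] — 9 events in the same relative order in both. The LCS DP gives dp[11][10] = 9, so this is optimal.

9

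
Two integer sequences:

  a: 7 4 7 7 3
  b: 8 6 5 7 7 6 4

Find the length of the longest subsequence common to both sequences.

Match 7 at a[1]=b[5], 4 at a[2]=b[7] — 2 values in the same relative order in both. Since dp[5][7] = 2, nothing longer is possible.

2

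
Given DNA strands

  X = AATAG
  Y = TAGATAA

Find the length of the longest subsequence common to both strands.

Let dp[i][j] be the LCS length of the first i bases of X and the first j bases of Y. dp[i][j] = dp[i-1][j-1]+1 when the i-th and j-th bases match, else max(dp[i-1][j], dp[i][j-1]).
    ·  T  A  G  A  T  A  A
 ·  0  0  0  0  0  0  0  0
 A  0  0  1  1  1  1  1  1
 A  0  0  1  1  2  2  2  2
 T  0  1  1  1  2  3  3  3
 A  0  1  2  2  2  3  4  4
 G  0  1  2  3  3  3  4  4
dp[5][7] = 4. One LCS (by backtracking along matches): AATA.

4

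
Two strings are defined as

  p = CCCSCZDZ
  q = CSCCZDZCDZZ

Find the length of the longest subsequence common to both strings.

One common subsequence of length 6: C at p[1]=q[1], C at p[2]=q[3], C at p[3]=q[4], C at p[5]=q[8], Z at p[6]=q[10], Z at p[8]=q[11]. Since dp[8][11] = 6, nothing longer is possible.

6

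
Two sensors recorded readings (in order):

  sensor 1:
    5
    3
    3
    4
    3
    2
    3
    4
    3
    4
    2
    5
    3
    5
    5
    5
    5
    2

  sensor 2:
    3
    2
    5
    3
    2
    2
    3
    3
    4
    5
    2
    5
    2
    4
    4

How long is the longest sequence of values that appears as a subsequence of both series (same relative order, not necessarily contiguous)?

Taking 5 [1,3] → 3 [2,4] → 2 [6,6] → 3 [7,7] → 3 [9,8] → 4 [10,9] → 2 [11,11] → 5 [17,12] → 2 [18,13] gives a common subsequence of length 9, and the DP table's final entry dp[18][15] is also 9, so no common subsequence is longer.

9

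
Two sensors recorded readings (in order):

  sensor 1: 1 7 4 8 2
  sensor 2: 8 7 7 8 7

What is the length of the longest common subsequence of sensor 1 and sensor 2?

2

Let dp[i][j] be the LCS length of the first i values of sensor 1 and the first j values of sensor 2. dp[i][j] = dp[i-1][j-1]+1 when the i-th and j-th values match, else max(dp[i-1][j], dp[i][j-1]).
    ·  8  7  7  8  7
 ·  0  0  0  0  0  0
 1  0  0  0  0  0  0
 7  0  0  1  1  1  1
 4  0  0  1  1  1  1
 8  0  1  1  1  2  2
 2  0  1  1  1  2  2
dp[5][5] = 2. One LCS (by backtracking along matches): 7, 8.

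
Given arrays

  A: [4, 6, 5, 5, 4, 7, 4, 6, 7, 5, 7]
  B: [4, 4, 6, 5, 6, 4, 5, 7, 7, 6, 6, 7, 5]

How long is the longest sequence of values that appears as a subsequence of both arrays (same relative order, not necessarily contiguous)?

One common subsequence of length 8: 4 at A[1]=B[2], then 6 at A[2]=B[3], then 5 at A[3]=B[4], then 5 at A[4]=B[7], then 7 at A[6]=B[9], then 6 at A[8]=B[11], then 7 at A[9]=B[12], then 5 at A[10]=B[13]. The LCS DP gives dp[11][13] = 8, so this is optimal.

8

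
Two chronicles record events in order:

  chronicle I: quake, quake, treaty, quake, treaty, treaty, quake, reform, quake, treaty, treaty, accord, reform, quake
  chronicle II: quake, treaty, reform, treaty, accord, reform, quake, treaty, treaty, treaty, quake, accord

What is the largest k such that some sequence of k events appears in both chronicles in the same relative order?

8

Taking quake [2,1], then treaty [3,2], then treaty [5,4], then reform [8,6], then quake [9,7], then treaty [10,9], then treaty [11,10], then accord [12,12] gives a common subsequence of length 8, and the DP table's final entry dp[14][12] is also 8, so no common subsequence is longer.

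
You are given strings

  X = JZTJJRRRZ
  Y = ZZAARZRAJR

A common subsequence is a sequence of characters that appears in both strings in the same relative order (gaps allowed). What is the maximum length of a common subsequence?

4

Pick Z (X #2, Y #2), then R (X #6, Y #5), then R (X #7, Y #7), then R (X #8, Y #10); all 4 characters appear in both, in order. The LCS DP gives dp[9][10] = 4, so this is optimal.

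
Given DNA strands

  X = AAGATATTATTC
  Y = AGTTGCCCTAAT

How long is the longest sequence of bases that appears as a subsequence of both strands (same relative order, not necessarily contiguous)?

Let dp[i][j] be the LCS length of the first i bases of X and the first j bases of Y. dp[i][j] = dp[i-1][j-1]+1 when the i-th and j-th bases match, else max(dp[i-1][j], dp[i][j-1]).
    ·  A  G  T  T  G  C  C  C  T  A  A  T
 ·  0  0  0  0  0  0  0  0  0  0  0  0  0
 A  0  1  1  1  1  1  1  1  1  1  1  1  1
 A  0  1  1  1  1  1  1  1  1  1  2  2  2
 G  0  1  2  2  2  2  2  2  2  2  2  2  2
 A  0  1  2  2  2  2  2  2  2  2  3  3  3
 T  0  1  2  3  3  3  3  3  3  3  3  3  4
 A  0  1  2  3  3  3  3  3  3  3  4  4  4
 T  0  1  2  3  4  4  4  4  4  4  4  4  5
 T  0  1  2  3  4  4  4  4  4  5  5  5  5
 A  0  1  2  3  4  4  4  4  4  5  6  6  6
 T  0  1  2  3  4  4  4  4  4  5  6  6  7
 T  0  1  2  3  4  4  4  4  4  5  6  6  7
 C  0  1  2  3  4  4  5  5  5  5  6  6  7
dp[12][12] = 7. One LCS (by backtracking along matches): AGTTTAT.

7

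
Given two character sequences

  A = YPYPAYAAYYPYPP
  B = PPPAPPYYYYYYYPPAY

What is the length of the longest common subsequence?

9

Taking P (A #2, B #2) → P (A #4, B #3) → A (A #5, B #4) → Y (A #6, B #10) → Y (A #9, B #11) → Y (A #10, B #12) → Y (A #12, B #13) → P (A #13, B #14) → P (A #14, B #15) gives a common subsequence of length 9, and the DP table's final entry dp[14][17] is also 9, so no common subsequence is longer.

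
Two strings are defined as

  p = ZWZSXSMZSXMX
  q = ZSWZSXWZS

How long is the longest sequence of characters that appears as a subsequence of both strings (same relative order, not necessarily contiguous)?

Let dp[i][j] be the LCS length of the first i characters of p and the first j characters of q. dp[i][j] = dp[i-1][j-1]+1 when the i-th and j-th characters match, else max(dp[i-1][j], dp[i][j-1]).
    ·  Z  S  W  Z  S  X  W  Z  S
 ·  0  0  0  0  0  0  0  0  0  0
 Z  0  1  1  1  1  1  1  1  1  1
 W  0  1  1  2  2  2  2  2  2  2
 Z  0  1  1  2  3  3  3  3  3  3
 S  0  1  2  2  3  4  4  4  4  4
 X  0  1  2  2  3  4  5  5  5  5
 S  0  1  2  2  3  4  5  5  5  6
 M  0  1  2  2  3  4  5  5  5  6
 Z  0  1  2  2  3  4  5  5  6  6
 S  0  1  2  2  3  4  5  5  6  7
 X  0  1  2  2  3  4  5  5  6  7
 M  0  1  2  2  3  4  5  5  6  7
 X  0  1  2  2  3  4  5  5  6  7
dp[12][9] = 7. One LCS (by backtracking along matches): ZWZSXZS.

7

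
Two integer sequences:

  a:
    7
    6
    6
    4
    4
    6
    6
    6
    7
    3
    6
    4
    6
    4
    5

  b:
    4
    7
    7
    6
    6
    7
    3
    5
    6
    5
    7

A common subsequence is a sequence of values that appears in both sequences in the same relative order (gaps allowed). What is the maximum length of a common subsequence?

7

Match 7 (a #1, b #3), then 6 (a #7, b #4), then 6 (a #8, b #5), then 7 (a #9, b #6), then 3 (a #10, b #7), then 6 (a #13, b #9), then 5 (a #15, b #10) — 7 values in the same relative order in both. dp[15][11] = 7 confirms this is the maximum.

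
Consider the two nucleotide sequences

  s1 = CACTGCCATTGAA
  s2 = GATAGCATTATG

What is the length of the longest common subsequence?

Match A [2,2] → T [4,3] → G [5,5] → C [7,6] → A [8,7] → T [9,9] → T [10,11] → G [11,12] — 8 bases in the same relative order in both. Since dp[13][12] = 8, nothing longer is possible.

8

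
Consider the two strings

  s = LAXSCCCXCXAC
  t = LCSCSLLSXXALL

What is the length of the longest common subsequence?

6

One common subsequence of length 6: L at s[1]=t[1]; then S at s[4]=t[3]; then C at s[5]=t[4]; then X at s[8]=t[9]; then X at s[10]=t[10]; then A at s[11]=t[11]. Since dp[12][13] = 6, nothing longer is possible.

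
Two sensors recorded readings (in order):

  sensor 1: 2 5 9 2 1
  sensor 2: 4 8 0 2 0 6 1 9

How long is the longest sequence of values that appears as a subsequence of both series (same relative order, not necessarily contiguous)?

One common subsequence of length 2: 2 at sensor 1[1]=sensor 2[4]; then 9 at sensor 1[3]=sensor 2[8], and the DP table's final entry dp[5][8] is also 2, so no common subsequence is longer.

2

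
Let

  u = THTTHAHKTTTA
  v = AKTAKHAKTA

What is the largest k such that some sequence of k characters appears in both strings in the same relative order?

Let dp[i][j] be the LCS length of the first i characters of u and the first j characters of v. dp[i][j] = dp[i-1][j-1]+1 when the i-th and j-th characters match, else max(dp[i-1][j], dp[i][j-1]).
    ·  A  K  T  A  K  H  A  K  T  A
 ·  0  0  0  0  0  0  0  0  0  0  0
 T  0  0  0  1  1  1  1  1  1  1  1
 H  0  0  0  1  1  1  2  2  2  2  2
 T  0  0  0  1  1  1  2  2  2  3  3
 T  0  0  0  1  1  1  2  2  2  3  3
 H  0  0  0  1  1  1  2  2  2  3  3
 A  0  1  1  1  2  2  2  3  3  3  4
 H  0  1  1  1  2  2  3  3  3  3  4
 K  0  1  2  2  2  3  3  3  4  4  4
 T  0  1  2  3  3  3  3  3  4  5  5
 T  0  1  2  3  3  3  3  3  4  5  5
 T  0  1  2  3  3  3  3  3  4  5  5
 A  0  1  2  3  4  4  4  4  4  5  6
dp[12][10] = 6. One LCS (by backtracking along matches): THAKTA.

6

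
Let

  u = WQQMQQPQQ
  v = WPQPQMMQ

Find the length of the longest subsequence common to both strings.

5

Taking W (u #1, v #1), Q (u #2, v #3), Q (u #3, v #5), M (u #4, v #7), Q (u #9, v #8) gives a common subsequence of length 5, and the DP table's final entry dp[9][8] is also 5, so no common subsequence is longer.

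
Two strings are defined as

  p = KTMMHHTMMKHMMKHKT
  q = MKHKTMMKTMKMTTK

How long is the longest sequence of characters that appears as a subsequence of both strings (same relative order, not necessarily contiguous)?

9

Pick K at p[1]=q[4], T at p[2]=q[5], M at p[3]=q[6], M at p[4]=q[7], T at p[7]=q[9], M at p[9]=q[10], K at p[10]=q[11], M at p[12]=q[12], K at p[16]=q[15]; all 9 characters appear in both, in order. dp[17][15] = 9 confirms this is the maximum.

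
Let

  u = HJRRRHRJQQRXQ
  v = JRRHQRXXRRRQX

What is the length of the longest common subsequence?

8

Taking J at u[2]=v[1] → R at u[4]=v[2] → R at u[5]=v[3] → H at u[6]=v[4] → Q at u[10]=v[5] → R at u[11]=v[6] → X at u[12]=v[8] → Q at u[13]=v[12] gives a common subsequence of length 8. Since dp[13][13] = 8, nothing longer is possible.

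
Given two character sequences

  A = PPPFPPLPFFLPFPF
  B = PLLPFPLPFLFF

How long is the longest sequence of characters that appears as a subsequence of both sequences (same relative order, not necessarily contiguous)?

10

Taking P at A[1]=B[1] → P at A[3]=B[4] → F at A[4]=B[5] → P at A[6]=B[6] → L at A[7]=B[7] → P at A[8]=B[8] → F at A[10]=B[9] → L at A[11]=B[10] → F at A[13]=B[11] → F at A[15]=B[12] gives a common subsequence of length 10. Since dp[15][12] = 10, nothing longer is possible.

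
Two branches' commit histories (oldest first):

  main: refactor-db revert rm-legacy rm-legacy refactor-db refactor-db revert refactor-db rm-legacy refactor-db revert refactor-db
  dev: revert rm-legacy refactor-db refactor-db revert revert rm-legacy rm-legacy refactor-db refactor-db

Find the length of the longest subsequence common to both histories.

Pick revert (main #2, dev #1), then rm-legacy (main #4, dev #2), then refactor-db (main #5, dev #3), then refactor-db (main #6, dev #4), then revert (main #7, dev #6), then rm-legacy (main #9, dev #8), then refactor-db (main #10, dev #9), then refactor-db (main #12, dev #10); all 8 commits appear in both, in order. The LCS DP gives dp[12][10] = 8, so this is optimal.

8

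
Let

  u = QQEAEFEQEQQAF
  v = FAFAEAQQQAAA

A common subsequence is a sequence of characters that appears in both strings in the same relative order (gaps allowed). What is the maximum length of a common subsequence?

7

One common subsequence of length 7: A (u #4, v #2); then F (u #6, v #3); then E (u #7, v #5); then Q (u #8, v #7); then Q (u #10, v #8); then Q (u #11, v #9); then A (u #12, v #12). dp[13][12] = 7 confirms this is the maximum.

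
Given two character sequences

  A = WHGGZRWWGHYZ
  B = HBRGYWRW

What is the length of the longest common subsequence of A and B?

4

One common subsequence of length 4: H [2,1], G [3,4], R [6,7], W [8,8], and the DP table's final entry dp[12][8] is also 4, so no common subsequence is longer.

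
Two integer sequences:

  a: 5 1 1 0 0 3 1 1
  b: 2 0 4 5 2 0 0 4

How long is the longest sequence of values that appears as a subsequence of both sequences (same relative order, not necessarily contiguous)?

3

Match 5 (a #1, b #4), then 0 (a #4, b #6), then 0 (a #5, b #7) — 3 values in the same relative order in both. The LCS DP gives dp[8][8] = 3, so this is optimal.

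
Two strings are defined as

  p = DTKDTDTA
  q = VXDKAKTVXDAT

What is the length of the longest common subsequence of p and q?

Let dp[i][j] be the LCS length of the first i characters of p and the first j characters of q. dp[i][j] = dp[i-1][j-1]+1 when the i-th and j-th characters match, else max(dp[i-1][j], dp[i][j-1]).
    ·  V  X  D  K  A  K  T  V  X  D  A  T
 ·  0  0  0  0  0  0  0  0  0  0  0  0  0
 D  0  0  0  1  1  1  1  1  1  1  1  1  1
 T  0  0  0  1  1  1  1  2  2  2  2  2  2
 K  0  0  0  1  2  2  2  2  2  2  2  2  2
 D  0  0  0  1  2  2  2  2  2  2  3  3  3
 T  0  0  0  1  2  2  2  3  3  3  3  3  4
 D  0  0  0  1  2  2  2  3  3  3  4  4  4
 T  0  0  0  1  2  2  2  3  3  3  4  4  5
 A  0  0  0  1  2  3  3  3  3  3  4  5  5
dp[8][12] = 5. One LCS (by backtracking along matches): DKTDT.

5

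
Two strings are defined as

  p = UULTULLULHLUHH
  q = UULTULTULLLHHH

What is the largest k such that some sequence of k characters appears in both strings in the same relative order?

11

Match U [1,2], U [2,5], L [3,6], T [4,7], U [5,8], L [6,9], L [7,10], L [9,11], H [10,12], H [13,13], H [14,14] — 11 characters in the same relative order in both. dp[14][14] = 11 confirms this is the maximum.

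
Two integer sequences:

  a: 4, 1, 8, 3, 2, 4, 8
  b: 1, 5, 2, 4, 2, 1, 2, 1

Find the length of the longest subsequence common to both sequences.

Pick 4 [1,4], 1 [2,6], 2 [5,7]; all 3 values appear in both, in order. dp[7][8] = 3 confirms this is the maximum.

3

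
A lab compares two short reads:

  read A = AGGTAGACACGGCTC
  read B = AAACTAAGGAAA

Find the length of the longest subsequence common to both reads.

Pick A at read A[1]=read B[1], A at read A[5]=read B[2], A at read A[7]=read B[3], C at read A[8]=read B[4], A at read A[9]=read B[7], G at read A[11]=read B[8], G at read A[12]=read B[9]; all 7 bases appear in both, in order. The LCS DP gives dp[15][12] = 7, so this is optimal.

7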